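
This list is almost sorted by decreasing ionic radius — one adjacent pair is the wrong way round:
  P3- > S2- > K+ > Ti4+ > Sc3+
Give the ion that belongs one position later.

The pair Ti4+, Sc3+ is the wrong way round — both have 18 electrons but Z(Ti)=22 > Z(Sc)=21, so Ti4+ should be the smaller of the two. All other adjacent pairs agree with periodic trends, so Ti4+ is the misplaced ion.

Ti4+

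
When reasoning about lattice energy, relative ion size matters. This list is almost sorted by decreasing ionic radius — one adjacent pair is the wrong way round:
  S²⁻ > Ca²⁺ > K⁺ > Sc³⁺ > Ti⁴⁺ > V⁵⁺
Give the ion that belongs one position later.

Ca²⁺

The pair Ca²⁺, K⁺ is the wrong way round — they are isoelectronic (18 e⁻) and Ca has more protons than K (20 vs 19), making Ca²⁺ smaller. All other adjacent pairs agree with periodic trends, so Ca²⁺ is the misplaced ion.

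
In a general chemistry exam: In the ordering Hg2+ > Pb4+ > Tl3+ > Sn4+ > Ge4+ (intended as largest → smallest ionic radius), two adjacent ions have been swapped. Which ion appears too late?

Tl3+

Scanning neighbour by neighbour, only Pb4+/Tl3+ violates a trend: Pb4+ and Tl3+ share 78 electrons; the higher nuclear charge on Pb (Z=82) contracts it more, so Pb4+ < Tl3+. That makes Tl3+ the one sitting a position late relative to where it belongs.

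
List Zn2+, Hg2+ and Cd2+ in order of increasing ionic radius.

Zn2+ < Cd2+ < Hg2+

Same group, same charge. Going down the group adds an extra shell of electrons, so the ion gets larger: Zn2+ is highest in the group and smallest.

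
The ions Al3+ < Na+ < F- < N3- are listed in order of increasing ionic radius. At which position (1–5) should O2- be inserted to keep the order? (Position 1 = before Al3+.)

Isoelectronic series (10 e⁻ each). Size is set by nuclear charge: more protons means a smaller ion. Al3+ (Z=13), Na+ (Z=11), F- (Z=9), O2- (Z=8), N3- (Z=7).
Putting O2- in gives Al3+ < Na+ < F- < O2- < N3-; it lands at slot 4.

4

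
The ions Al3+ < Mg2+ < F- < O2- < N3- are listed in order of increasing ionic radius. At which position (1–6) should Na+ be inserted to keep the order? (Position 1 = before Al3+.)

3

Each ion has 10 electrons. The ranking follows nuclear charge in reverse — greater Z gives a smaller radius. Al3+ (Z=13), Mg2+ (Z=12), Na+ (Z=11), F- (Z=9), O2- (Z=8), N3- (Z=7).
The complete sequence is Al3+ < Mg2+ < Na+ < F- < O2- < N3-. Na+ sits at position 3.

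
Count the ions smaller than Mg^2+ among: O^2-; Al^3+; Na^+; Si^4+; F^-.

2

Each ion has 10 electrons. The ranking follows nuclear charge in reverse — greater Z gives a smaller radius. Si^4+ (Z=14), Al^3+ (Z=13), Mg^2+ (Z=12), Na^+ (Z=11), F^- (Z=9), O^2- (Z=8).
Ordering all of them (including Mg^2+) by radius gives Si^4+ < Al^3+ < Mg^2+ < Na^+ < F^- < O^2-. That's 2.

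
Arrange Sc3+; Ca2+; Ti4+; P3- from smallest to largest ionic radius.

Ti4+ < Sc3+ < Ca2+ < P3-

These species are isoelectronic with 18 electrons. The only difference is the number of protons: Ti4+ (Z=22), Sc3+ (Z=21), Ca2+ (Z=20), P3- (Z=15). The strongest nuclear pull (Ti4+) gives the smallest ion.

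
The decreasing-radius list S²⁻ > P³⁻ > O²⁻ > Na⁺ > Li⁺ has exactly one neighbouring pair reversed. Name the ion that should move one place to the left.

The pair S²⁻, P³⁻ is the wrong way round — they are isoelectronic (18 e⁻) and S has more protons than P (16 vs 15), making S²⁻ smaller. All other adjacent pairs agree with periodic trends, so P³⁻ is the misplaced ion.

P³⁻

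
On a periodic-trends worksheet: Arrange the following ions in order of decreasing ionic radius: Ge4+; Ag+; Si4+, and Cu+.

Ag+ > Cu+ > Ge4+ > Si4+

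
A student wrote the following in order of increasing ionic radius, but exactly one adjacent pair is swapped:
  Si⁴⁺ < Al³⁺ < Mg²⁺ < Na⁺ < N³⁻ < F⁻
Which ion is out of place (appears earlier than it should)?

N³⁻

Scanning neighbour by neighbour, only N³⁻/F⁻ violates a trend: F⁻ and N³⁻ share 10 electrons; the higher nuclear charge on F (Z=9) contracts it more, so F⁻ < N³⁻. That makes N³⁻ the one sitting a position early relative to where it belongs.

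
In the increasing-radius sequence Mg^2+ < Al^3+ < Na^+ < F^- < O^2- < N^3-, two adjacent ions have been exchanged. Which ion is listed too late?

Al^3+

Compare adjacent ions: both have 10 electrons but Z(Al)=13 > Z(Mg)=12, so Al^3+ should be the smaller of the two — yet in this increasing list Mg^2+ sits before Al^3+. Nothing else is reversed, so Al^3+ should move one place to the left.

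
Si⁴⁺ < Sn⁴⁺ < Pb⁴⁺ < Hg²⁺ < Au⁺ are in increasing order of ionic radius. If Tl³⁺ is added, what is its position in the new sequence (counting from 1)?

4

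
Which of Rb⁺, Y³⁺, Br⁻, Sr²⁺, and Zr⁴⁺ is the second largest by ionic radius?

Rb⁺

All of these have 36 electrons (isoelectronic). With the same electron cloud, the ion with the most protons pulls it in tightest. Nuclear charges: Zr⁴⁺ (Z=40), Y³⁺ (Z=39), Sr²⁺ (Z=38), Rb⁺ (Z=37), Br⁻ (Z=35). Highest Z is smallest.
That gives Zr⁴⁺ < Y³⁺ < Sr²⁺ < Rb⁺ < Br⁻. From the largest end, number 2 is Rb⁺.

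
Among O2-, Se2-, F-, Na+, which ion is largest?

Se2-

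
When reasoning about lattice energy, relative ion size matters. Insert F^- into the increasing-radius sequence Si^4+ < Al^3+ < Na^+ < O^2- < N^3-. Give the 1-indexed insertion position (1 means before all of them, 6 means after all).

All of these have 10 electrons (isoelectronic). With the same electron cloud, the ion with the most protons pulls it in tightest. Nuclear charges: Si^4+ (Z=14), Al^3+ (Z=13), Na^+ (Z=11), F^- (Z=9), O^2- (Z=8), N^3- (Z=7). Highest Z is smallest.
Putting F^- in gives Si^4+ < Al^3+ < Na^+ < F^- < O^2- < N^3-; it lands at slot 4.

4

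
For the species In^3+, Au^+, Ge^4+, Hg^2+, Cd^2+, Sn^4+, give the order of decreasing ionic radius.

Electron counts and nuclear charges: Ge^4+: 28 e⁻, Z=32, Sn^4+: 46 e⁻, Z=50, In^3+: 46 e⁻, Z=49, Cd^2+: 46 e⁻, Z=48, Hg^2+: 78 e⁻, Z=80, Au^+: 78 e⁻, Z=79. Ge^4+ < Sn^4+ (same group, period 4 vs 5); Sn^4+ < In^3+ (isoelectronic, higher Z=50 is smaller); In^3+ < Cd^2+ (isoelectronic, higher Z=49 is smaller); Cd^2+ < Hg^2+ (same group, 1 shell fewer); Hg^2+ < Au^+ (isoelectronic, higher Z=80 is smaller).

Au^+ > Hg^2+ > Cd^2+ > In^3+ > Sn^4+ > Ge^4+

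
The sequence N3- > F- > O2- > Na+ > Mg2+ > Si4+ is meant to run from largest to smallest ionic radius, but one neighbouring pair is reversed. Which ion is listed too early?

The pair F-, O2- is the wrong way round — F- and O2- share 10 electrons; the higher nuclear charge on F (Z=9) contracts it more, so F- < O2-. All other adjacent pairs agree with periodic trends, so F- is the misplaced ion.

F-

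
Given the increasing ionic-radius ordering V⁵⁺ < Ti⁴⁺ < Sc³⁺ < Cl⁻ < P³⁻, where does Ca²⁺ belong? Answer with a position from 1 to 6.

4

Each ion has 18 electrons. The ranking follows nuclear charge in reverse — greater Z gives a smaller radius. V⁵⁺ (Z=23), Ti⁴⁺ (Z=22), Sc³⁺ (Z=21), Ca²⁺ (Z=20), Cl⁻ (Z=17), P³⁻ (Z=15).
The complete sequence is V⁵⁺ < Ti⁴⁺ < Sc³⁺ < Ca²⁺ < Cl⁻ < P³⁻. Ca²⁺ sits at position 4.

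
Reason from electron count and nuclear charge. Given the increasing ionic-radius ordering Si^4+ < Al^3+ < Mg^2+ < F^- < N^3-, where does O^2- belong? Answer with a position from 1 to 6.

Each ion has 10 electrons. The ranking follows nuclear charge in reverse — greater Z gives a smaller radius. Si^4+ (Z=14), Al^3+ (Z=13), Mg^2+ (Z=12), F^- (Z=9), O^2- (Z=8), N^3- (Z=7).
Putting O^2- in gives Si^4+ < Al^3+ < Mg^2+ < F^- < O^2- < N^3-; it lands at slot 5.

5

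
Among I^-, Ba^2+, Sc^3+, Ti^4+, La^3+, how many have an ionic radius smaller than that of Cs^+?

Electron counts and nuclear charges: Ti^4+ has 18 e⁻ (Z=22), Sc^3+ has 18 e⁻ (Z=21), La^3+ has 54 e⁻ (Z=57), Ba^2+ has 54 e⁻ (Z=56), Cs^+ has 54 e⁻ (Z=55), I^- has 54 e⁻ (Z=53). Ti^4+ < Sc^3+ (both 18 e⁻, Z=22>21); Sc^3+ < La^3+ (same group, 2 shells fewer); La^3+ < Ba^2+ (isoelectronic, higher Z=57 is smaller); Ba^2+ < Cs^+ (isoelectronic, higher Z=56 is smaller); Cs^+ < I^- (both 54 e⁻, Z=55>53).
Ordering all of them (including Cs^+) by radius gives Ti^4+ < Sc^3+ < La^3+ < Ba^2+ < Cs^+ < I^-. So 4 are smaller.

4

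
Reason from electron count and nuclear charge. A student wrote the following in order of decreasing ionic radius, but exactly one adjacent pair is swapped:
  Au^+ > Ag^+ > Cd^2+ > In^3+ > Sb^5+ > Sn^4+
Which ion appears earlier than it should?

The pair Sb^5+, Sn^4+ is the wrong way round — both have 46 electrons but Z(Sb)=51 > Z(Sn)=50, so Sb^5+ should be the smaller of the two. All other adjacent pairs agree with periodic trends, so Sb^5+ is the misplaced ion.

Sb^5+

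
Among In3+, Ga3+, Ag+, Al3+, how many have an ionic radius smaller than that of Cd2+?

Work out protons and electrons: Al3+ has 10 e⁻ (Z=13), Ga3+ has 28 e⁻ (Z=31), In3+ has 46 e⁻ (Z=49), Cd2+ has 46 e⁻ (Z=48), Ag+ has 46 e⁻ (Z=47). Al3+ < Ga3+ (same group, 1 shell fewer); Ga3+ < In3+ (same group, period 4 vs 5); In3+ < Cd2+ (isoelectronic, higher Z=49 is smaller); Cd2+ < Ag+ (both 46 e⁻, Z=48>47).
Relative to Cd2+, the ions that are smaller are Al3+, Ga3+, In3+. Count: 3.

3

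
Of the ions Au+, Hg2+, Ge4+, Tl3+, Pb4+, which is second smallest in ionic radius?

Pb4+

Work out protons and electrons: Ge4+: 28 e⁻, Z=32, Pb4+: 78 e⁻, Z=82, Tl3+: 78 e⁻, Z=81, Hg2+: 78 e⁻, Z=80, Au+: 78 e⁻, Z=79. Ge4+ < Pb4+ (same group, period 4 vs 6); Pb4+ < Tl3+ (both 78 e⁻, Z=82>81); Tl3+ < Hg2+ (isoelectronic, higher Z=81 is smaller); Hg2+ < Au+ (both 78 e⁻, Z=80>79).
Full ascending order: Ge4+ < Pb4+ < Tl3+ < Hg2+ < Au+. Counting from the smallest, position 2 is Pb4+.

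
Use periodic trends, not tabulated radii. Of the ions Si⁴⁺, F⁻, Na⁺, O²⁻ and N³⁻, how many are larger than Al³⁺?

These species are isoelectronic with 10 electrons. The only difference is the number of protons: Si⁴⁺ (Z=14), Al³⁺ (Z=13), Na⁺ (Z=11), F⁻ (Z=9), O²⁻ (Z=8), N³⁻ (Z=7). The strongest nuclear pull (Si⁴⁺) gives the smallest ion.
Ordering all of them (including Al³⁺) by radius gives Si⁴⁺ < Al³⁺ < Na⁺ < F⁻ < O²⁻ < N³⁻. Count: 4.

4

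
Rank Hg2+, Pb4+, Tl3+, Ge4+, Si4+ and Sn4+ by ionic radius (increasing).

Si4+ < Ge4+ < Sn4+ < Pb4+ < Tl3+ < Hg2+

Electron counts and nuclear charges: Si4+: 10 e⁻, Z=14, Ge4+: 28 e⁻, Z=32, Sn4+: 46 e⁻, Z=50, Pb4+: 78 e⁻, Z=82, Tl3+: 78 e⁻, Z=81, Hg2+: 78 e⁻, Z=80. Si4+ < Ge4+ (same group, 1 shell fewer); Ge4+ < Sn4+ (same group, period 4 vs 5); Sn4+ < Pb4+ (same group, 1 shell fewer); Pb4+ < Tl3+ (isoelectronic, higher Z=82 is smaller); Tl3+ < Hg2+ (both 78 e⁻, Z=81>80).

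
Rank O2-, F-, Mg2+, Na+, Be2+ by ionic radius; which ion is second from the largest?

F-

First list Z and electron count for each: Be2+: 2 e⁻, Z=4, Mg2+: 10 e⁻, Z=12, Na+: 10 e⁻, Z=11, F-: 10 e⁻, Z=9, O2-: 10 e⁻, Z=8. Be2+ < Mg2+ (same group, 1 shell fewer); Mg2+ < Na+ (isoelectronic, higher Z=12 is smaller); Na+ < F- (isoelectronic, higher Z=11 is smaller); F- < O2- (isoelectronic, higher Z=9 is smaller).
So the order is Be2+ < Mg2+ < Na+ < F- < O2-; the 2nd-largest ion is F-.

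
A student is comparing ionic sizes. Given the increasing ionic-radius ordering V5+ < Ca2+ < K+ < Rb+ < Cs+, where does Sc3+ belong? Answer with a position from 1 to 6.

2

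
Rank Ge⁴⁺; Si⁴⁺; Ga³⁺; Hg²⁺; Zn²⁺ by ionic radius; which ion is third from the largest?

Ga³⁺

Tabulating Z and e⁻: Si⁴⁺: 10 e⁻, Z=14, Ge⁴⁺: 28 e⁻, Z=32, Ga³⁺: 28 e⁻, Z=31, Zn²⁺: 28 e⁻, Z=30, Hg²⁺: 78 e⁻, Z=80. Si⁴⁺ < Ge⁴⁺ (same group, 1 shell fewer); Ge⁴⁺ < Ga³⁺ (isoelectronic, higher Z=32 is smaller); Ga³⁺ < Zn²⁺ (both 28 e⁻, Z=31>30); Zn²⁺ < Hg²⁺ (same group, 2 shells fewer).
Full ascending order: Si⁴⁺ < Ge⁴⁺ < Ga³⁺ < Zn²⁺ < Hg²⁺. Counting from the largest, position 3 is Ga³⁺.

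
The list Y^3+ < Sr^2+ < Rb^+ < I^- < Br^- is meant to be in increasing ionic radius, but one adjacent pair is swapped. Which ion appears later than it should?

Compare adjacent ions: same group and charge — period 4 sits above period 5, so Br^- is smaller — yet in this increasing list I^- sits before Br^-. Nothing else is reversed, so Br^- should move one place to the left.

Br^-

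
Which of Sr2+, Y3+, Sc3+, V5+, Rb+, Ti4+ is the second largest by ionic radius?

Sr2+

First list Z and electron count for each: V5+ (Z=23, 18 e⁻), Ti4+ (Z=22, 18 e⁻), Sc3+ (Z=21, 18 e⁻), Y3+ (Z=39, 36 e⁻), Sr2+ (Z=38, 36 e⁻), Rb+ (Z=37, 36 e⁻). V5+ < Ti4+ (isoelectronic, higher Z=23 is smaller); Ti4+ < Sc3+ (both 18 e⁻, Z=22>21); Sc3+ < Y3+ (same group, 1 shell fewer); Y3+ < Sr2+ (both 36 e⁻, Z=39>38); Sr2+ < Rb+ (both 36 e⁻, Z=38>37).
So the order is V5+ < Ti4+ < Sc3+ < Y3+ < Sr2+ < Rb+; the 2nd-largest ion is Sr2+.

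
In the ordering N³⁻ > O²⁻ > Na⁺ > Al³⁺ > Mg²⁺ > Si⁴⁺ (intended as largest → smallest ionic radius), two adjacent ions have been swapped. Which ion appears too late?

Mg²⁺

The pair Al³⁺, Mg²⁺ is the wrong way round — both have 10 electrons but Z(Al)=13 > Z(Mg)=12, so Al³⁺ should be the smaller of the two. All other adjacent pairs agree with periodic trends, so Mg²⁺ is the misplaced ion.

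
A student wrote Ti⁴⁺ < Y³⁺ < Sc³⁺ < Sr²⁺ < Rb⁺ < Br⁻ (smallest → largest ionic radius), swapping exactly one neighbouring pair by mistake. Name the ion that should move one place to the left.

Sc³⁺

The pair Y³⁺, Sc³⁺ is the wrong way round — Sc³⁺ and Y³⁺ are in one column with the same charge; the lighter period-4 ion has one fewer shell and is smaller. All other adjacent pairs agree with periodic trends, so Sc³⁺ is the misplaced ion.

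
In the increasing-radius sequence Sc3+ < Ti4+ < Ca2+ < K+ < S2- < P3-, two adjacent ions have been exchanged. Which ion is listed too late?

Ti4+

The pair Sc3+, Ti4+ is the wrong way round — they are isoelectronic (18 e⁻) and Ti has more protons than Sc (22 vs 21), making Ti4+ smaller. All other adjacent pairs agree with periodic trends, so Ti4+ is the misplaced ion.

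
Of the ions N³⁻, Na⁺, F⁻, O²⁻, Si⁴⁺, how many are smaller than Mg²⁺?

1

Each ion has 10 electrons. The ranking follows nuclear charge in reverse — greater Z gives a smaller radius. Si⁴⁺ (Z=14), Mg²⁺ (Z=12), Na⁺ (Z=11), F⁻ (Z=9), O²⁻ (Z=8), N³⁻ (Z=7).
Placing each against Mg²⁺: smaller — Si⁴⁺; larger — Na⁺, F⁻, O²⁻, N³⁻. So 1 is smaller.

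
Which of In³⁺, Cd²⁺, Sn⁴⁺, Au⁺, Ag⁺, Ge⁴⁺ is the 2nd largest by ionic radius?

Work out protons and electrons: Ge⁴⁺ (Z=32, 28 e⁻), Sn⁴⁺ (Z=50, 46 e⁻), In³⁺ (Z=49, 46 e⁻), Cd²⁺ (Z=48, 46 e⁻), Ag⁺ (Z=47, 46 e⁻), Au⁺ (Z=79, 78 e⁻). Ge⁴⁺ < Sn⁴⁺ (same group, period 4 vs 5); Sn⁴⁺ < In³⁺ (both 46 e⁻, Z=50>49); In³⁺ < Cd²⁺ (isoelectronic, higher Z=49 is smaller); Cd²⁺ < Ag⁺ (both 46 e⁻, Z=48>47); Ag⁺ < Au⁺ (same group, period 5 vs 6).
Full ascending order: Ge⁴⁺ < Sn⁴⁺ < In³⁺ < Cd²⁺ < Ag⁺ < Au⁺. Counting from the largest, position 2 is Ag⁺.

Ag⁺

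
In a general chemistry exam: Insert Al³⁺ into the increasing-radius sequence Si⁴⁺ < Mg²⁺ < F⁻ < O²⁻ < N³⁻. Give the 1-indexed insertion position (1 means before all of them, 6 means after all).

2

All of these have 10 electrons (isoelectronic). With the same electron cloud, the ion with the most protons pulls it in tightest. Nuclear charges: Si⁴⁺ (Z=14), Al³⁺ (Z=13), Mg²⁺ (Z=12), F⁻ (Z=9), O²⁻ (Z=8), N³⁻ (Z=7). Highest Z is smallest.
Merged order: Si⁴⁺ < Al³⁺ < Mg²⁺ < F⁻ < O²⁻ < N³⁻ — Al³⁺ is number 2.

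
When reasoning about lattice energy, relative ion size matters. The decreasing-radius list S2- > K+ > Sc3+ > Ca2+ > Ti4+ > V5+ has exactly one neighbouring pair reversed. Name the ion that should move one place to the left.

Check each adjacent pair. Sc3+ and Ca2+ are reversed: Sc3+ and Ca2+ share 18 electrons; the higher nuclear charge on Sc (Z=21) contracts it more, so Sc3+ < Ca2+. No other neighbouring pair contradicts the periodic trends, so Ca2+ is the ion listed too late.

Ca2+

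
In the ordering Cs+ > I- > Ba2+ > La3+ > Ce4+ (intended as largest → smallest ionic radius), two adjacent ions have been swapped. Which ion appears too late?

I-

The pair Cs+, I- is the wrong way round — they are isoelectronic (54 e⁻) and Cs has more protons than I (55 vs 53), making Cs+ smaller. All other adjacent pairs agree with periodic trends, so I- is the misplaced ion.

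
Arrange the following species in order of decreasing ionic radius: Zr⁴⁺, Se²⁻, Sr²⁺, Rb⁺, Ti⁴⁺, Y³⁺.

Se²⁻ > Rb⁺ > Sr²⁺ > Y³⁺ > Zr⁴⁺ > Ti⁴⁺

Tabulating Z and e⁻: Ti⁴⁺ has 18 e⁻ (Z=22), Zr⁴⁺ has 36 e⁻ (Z=40), Y³⁺ has 36 e⁻ (Z=39), Sr²⁺ has 36 e⁻ (Z=38), Rb⁺ has 36 e⁻ (Z=37), Se²⁻ has 36 e⁻ (Z=34). Ti⁴⁺ < Zr⁴⁺ (same group, 1 shell fewer); Zr⁴⁺ < Y³⁺ (both 36 e⁻, Z=40>39); Y³⁺ < Sr²⁺ (isoelectronic, higher Z=39 is smaller); Sr²⁺ < Rb⁺ (both 36 e⁻, Z=38>37); Rb⁺ < Se²⁻ (isoelectronic, higher Z=37 is smaller).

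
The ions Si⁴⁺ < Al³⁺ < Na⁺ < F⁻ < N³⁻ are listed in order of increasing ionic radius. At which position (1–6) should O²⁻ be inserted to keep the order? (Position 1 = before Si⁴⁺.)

5

Isoelectronic series (10 e⁻ each). Size is set by nuclear charge: more protons means a smaller ion. Si⁴⁺ (Z=14), Al³⁺ (Z=13), Na⁺ (Z=11), F⁻ (Z=9), O²⁻ (Z=8), N³⁻ (Z=7).
The complete sequence is Si⁴⁺ < Al³⁺ < Na⁺ < F⁻ < O²⁻ < N³⁻. O²⁻ sits at position 5.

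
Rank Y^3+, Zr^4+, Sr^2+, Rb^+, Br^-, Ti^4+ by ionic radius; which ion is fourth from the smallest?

Tabulating Z and e⁻: Ti^4+ (Z=22, 18 e⁻), Zr^4+ (Z=40, 36 e⁻), Y^3+ (Z=39, 36 e⁻), Sr^2+ (Z=38, 36 e⁻), Rb^+ (Z=37, 36 e⁻), Br^- (Z=35, 36 e⁻). Ti^4+ < Zr^4+ (same group, 1 shell fewer); Zr^4+ < Y^3+ (isoelectronic, higher Z=40 is smaller); Y^3+ < Sr^2+ (both 36 e⁻, Z=39>38); Sr^2+ < Rb^+ (isoelectronic, higher Z=38 is smaller); Rb^+ < Br^- (isoelectronic, higher Z=37 is smaller).
So the order is Ti^4+ < Zr^4+ < Y^3+ < Sr^2+ < Rb^+ < Br^-; the 4th-smallest ion is Sr^2+.

Sr^2+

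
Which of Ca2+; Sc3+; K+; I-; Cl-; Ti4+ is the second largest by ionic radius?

Cl-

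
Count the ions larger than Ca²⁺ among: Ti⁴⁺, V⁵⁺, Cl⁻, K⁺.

Each ion has 18 electrons. The ranking follows nuclear charge in reverse — greater Z gives a smaller radius. V⁵⁺ (Z=23), Ti⁴⁺ (Z=22), Ca²⁺ (Z=20), K⁺ (Z=19), Cl⁻ (Z=17).
Overall: V⁵⁺ < Ti⁴⁺ < Ca²⁺ < K⁺ < Cl⁻. Ca²⁺ has 2 below it and 2 above. That's 2.

2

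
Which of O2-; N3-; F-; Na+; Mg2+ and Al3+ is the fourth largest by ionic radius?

Na+

Each ion has 10 electrons. The ranking follows nuclear charge in reverse — greater Z gives a smaller radius. Al3+ (Z=13), Mg2+ (Z=12), Na+ (Z=11), F- (Z=9), O2- (Z=8), N3- (Z=7).
So the order is Al3+ < Mg2+ < Na+ < F- < O2- < N3-; the 4th-largest ion is Na+.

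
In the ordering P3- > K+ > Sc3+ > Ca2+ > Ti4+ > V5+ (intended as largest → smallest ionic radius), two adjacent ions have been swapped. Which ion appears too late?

Ca2+

The pair Sc3+, Ca2+ is the wrong way round — they are isoelectronic (18 e⁻) and Sc has more protons than Ca (21 vs 20), making Sc3+ smaller. All other adjacent pairs agree with periodic trends, so Ca2+ is the misplaced ion.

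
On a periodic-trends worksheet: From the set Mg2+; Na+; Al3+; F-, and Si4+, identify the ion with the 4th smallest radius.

Na+

All of these have 10 electrons (isoelectronic). With the same electron cloud, the ion with the most protons pulls it in tightest. Nuclear charges: Si4+ (Z=14), Al3+ (Z=13), Mg2+ (Z=12), Na+ (Z=11), F- (Z=9). Highest Z is smallest.
Ordering: Si4+ < Al3+ < Mg2+ < Na+ < F-. The 4th smallest is Na+.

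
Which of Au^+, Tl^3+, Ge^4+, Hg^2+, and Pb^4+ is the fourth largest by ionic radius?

Pb^4+

Electron counts and nuclear charges: Ge^4+: 28 e⁻, Z=32, Pb^4+: 78 e⁻, Z=82, Tl^3+: 78 e⁻, Z=81, Hg^2+: 78 e⁻, Z=80, Au^+: 78 e⁻, Z=79. Ge^4+ < Pb^4+ (same group, 2 shells fewer); Pb^4+ < Tl^3+ (both 78 e⁻, Z=82>81); Tl^3+ < Hg^2+ (isoelectronic, higher Z=81 is smaller); Hg^2+ < Au^+ (both 78 e⁻, Z=80>79).
Ordering: Ge^4+ < Pb^4+ < Tl^3+ < Hg^2+ < Au^+. The fourth largest is Pb^4+.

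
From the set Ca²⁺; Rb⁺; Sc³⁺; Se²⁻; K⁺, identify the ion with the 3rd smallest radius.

K⁺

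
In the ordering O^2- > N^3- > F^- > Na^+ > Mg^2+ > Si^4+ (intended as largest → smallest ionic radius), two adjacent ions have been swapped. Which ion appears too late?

Compare adjacent ions: O^2- and N^3- share 10 electrons; the higher nuclear charge on O (Z=8) contracts it more, so O^2- < N^3- — yet in this decreasing list O^2- sits before N^3-. Nothing else is reversed, so N^3- should move one place to the left.

N^3-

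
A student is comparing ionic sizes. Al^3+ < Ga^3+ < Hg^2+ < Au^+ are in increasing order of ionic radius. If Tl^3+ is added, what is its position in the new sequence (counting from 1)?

3

Electron counts and nuclear charges: Al^3+ has 10 e⁻ (Z=13), Ga^3+ has 28 e⁻ (Z=31), Tl^3+ has 78 e⁻ (Z=81), Hg^2+ has 78 e⁻ (Z=80), Au^+ has 78 e⁻ (Z=79). Al^3+ < Ga^3+ (same group, period 3 vs 4); Ga^3+ < Tl^3+ (same group, 2 shells fewer); Tl^3+ < Hg^2+ (isoelectronic, higher Z=81 is smaller); Hg^2+ < Au^+ (both 78 e⁻, Z=80>79).
Putting Tl^3+ in gives Al^3+ < Ga^3+ < Tl^3+ < Hg^2+ < Au^+; it lands at slot 3.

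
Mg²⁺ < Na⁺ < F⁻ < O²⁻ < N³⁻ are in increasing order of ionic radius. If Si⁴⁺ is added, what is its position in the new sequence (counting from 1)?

All of these have 10 electrons (isoelectronic). With the same electron cloud, the ion with the most protons pulls it in tightest. Nuclear charges: Si⁴⁺ (Z=14), Mg²⁺ (Z=12), Na⁺ (Z=11), F⁻ (Z=9), O²⁻ (Z=8), N³⁻ (Z=7). Highest Z is smallest.
The complete sequence is Si⁴⁺ < Mg²⁺ < Na⁺ < F⁻ < O²⁻ < N³⁻. Si⁴⁺ sits at position 1.

1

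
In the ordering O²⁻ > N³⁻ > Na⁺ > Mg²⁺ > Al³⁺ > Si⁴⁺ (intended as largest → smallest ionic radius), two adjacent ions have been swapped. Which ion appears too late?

The pair O²⁻, N³⁻ is the wrong way round — both have 10 electrons but Z(O)=8 > Z(N)=7, so O²⁻ should be the smaller of the two. All other adjacent pairs agree with periodic trends, so N³⁻ is the misplaced ion.

N³⁻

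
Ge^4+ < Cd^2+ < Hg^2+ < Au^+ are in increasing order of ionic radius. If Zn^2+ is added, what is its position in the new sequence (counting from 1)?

2

Work out protons and electrons: Ge^4+ (Z=32, 28 e⁻), Zn^2+ (Z=30, 28 e⁻), Cd^2+ (Z=48, 46 e⁻), Hg^2+ (Z=80, 78 e⁻), Au^+ (Z=79, 78 e⁻). Ge^4+ < Zn^2+ (both 28 e⁻, Z=32>30); Zn^2+ < Cd^2+ (same group, 1 shell fewer); Cd^2+ < Hg^2+ (same group, 1 shell fewer); Hg^2+ < Au^+ (both 78 e⁻, Z=80>79).
The complete sequence is Ge^4+ < Zn^2+ < Cd^2+ < Hg^2+ < Au^+. Zn^2+ sits at position 2.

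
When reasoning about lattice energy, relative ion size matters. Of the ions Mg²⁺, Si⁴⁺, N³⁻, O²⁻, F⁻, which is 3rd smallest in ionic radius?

All of these have 10 electrons (isoelectronic). With the same electron cloud, the ion with the most protons pulls it in tightest. Nuclear charges: Si⁴⁺ (Z=14), Mg²⁺ (Z=12), F⁻ (Z=9), O²⁻ (Z=8), N³⁻ (Z=7). Highest Z is smallest.
That gives Si⁴⁺ < Mg²⁺ < F⁻ < O²⁻ < N³⁻. From the smallest end, number 3 is F⁻.

F⁻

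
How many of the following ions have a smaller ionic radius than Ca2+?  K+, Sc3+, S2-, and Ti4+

2

All of these have 18 electrons (isoelectronic). With the same electron cloud, the ion with the most protons pulls it in tightest. Nuclear charges: Ti4+ (Z=22), Sc3+ (Z=21), Ca2+ (Z=20), K+ (Z=19), S2- (Z=16). Highest Z is smallest.
Overall: Ti4+ < Sc3+ < Ca2+ < K+ < S2-. Ca2+ has 2 below it and 2 above. Count: 2.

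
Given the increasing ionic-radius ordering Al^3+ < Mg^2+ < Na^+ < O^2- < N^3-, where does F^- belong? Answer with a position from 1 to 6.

Isoelectronic series (10 e⁻ each). Size is set by nuclear charge: more protons means a smaller ion. Al^3+ (Z=13), Mg^2+ (Z=12), Na^+ (Z=11), F^- (Z=9), O^2- (Z=8), N^3- (Z=7).
Putting F^- in gives Al^3+ < Mg^2+ < Na^+ < F^- < O^2- < N^3-; it lands at slot 4.

4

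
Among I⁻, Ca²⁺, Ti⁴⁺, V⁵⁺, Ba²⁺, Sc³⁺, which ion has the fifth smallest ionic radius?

Ba²⁺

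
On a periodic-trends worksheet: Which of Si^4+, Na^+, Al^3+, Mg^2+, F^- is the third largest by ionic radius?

Mg^2+

Each ion has 10 electrons. The ranking follows nuclear charge in reverse — greater Z gives a smaller radius. Si^4+ (Z=14), Al^3+ (Z=13), Mg^2+ (Z=12), Na^+ (Z=11), F^- (Z=9).
That gives Si^4+ < Al^3+ < Mg^2+ < Na^+ < F^-. From the largest end, number 3 is Mg^2+.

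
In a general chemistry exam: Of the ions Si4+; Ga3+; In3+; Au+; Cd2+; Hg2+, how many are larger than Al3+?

5

Work out protons and electrons: Si4+: 10 e⁻, Z=14, Al3+: 10 e⁻, Z=13, Ga3+: 28 e⁻, Z=31, In3+: 46 e⁻, Z=49, Cd2+: 46 e⁻, Z=48, Hg2+: 78 e⁻, Z=80, Au+: 78 e⁻, Z=79. Si4+ < Al3+ (isoelectronic, higher Z=14 is smaller); Al3+ < Ga3+ (same group, period 3 vs 4); Ga3+ < In3+ (same group, period 4 vs 5); In3+ < Cd2+ (both 46 e⁻, Z=49>48); Cd2+ < Hg2+ (same group, period 5 vs 6); Hg2+ < Au+ (both 78 e⁻, Z=80>79).
Overall: Si4+ < Al3+ < Ga3+ < In3+ < Cd2+ < Hg2+ < Au+. Al3+ has 1 below it and 5 above. So 5 are larger.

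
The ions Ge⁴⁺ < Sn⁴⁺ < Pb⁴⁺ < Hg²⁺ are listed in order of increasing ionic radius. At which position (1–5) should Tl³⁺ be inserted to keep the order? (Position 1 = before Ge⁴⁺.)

4

Work out protons and electrons: Ge⁴⁺ has 28 e⁻ (Z=32), Sn⁴⁺ has 46 e⁻ (Z=50), Pb⁴⁺ has 78 e⁻ (Z=82), Tl³⁺ has 78 e⁻ (Z=81), Hg²⁺ has 78 e⁻ (Z=80). Ge⁴⁺ < Sn⁴⁺ (same group, period 4 vs 5); Sn⁴⁺ < Pb⁴⁺ (same group, 1 shell fewer); Pb⁴⁺ < Tl³⁺ (both 78 e⁻, Z=82>81); Tl³⁺ < Hg²⁺ (isoelectronic, higher Z=81 is smaller).
Putting Tl³⁺ in gives Ge⁴⁺ < Sn⁴⁺ < Pb⁴⁺ < Tl³⁺ < Hg²⁺; it lands at slot 4.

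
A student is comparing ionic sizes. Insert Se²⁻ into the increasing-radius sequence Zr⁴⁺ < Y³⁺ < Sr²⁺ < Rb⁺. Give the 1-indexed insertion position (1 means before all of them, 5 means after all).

5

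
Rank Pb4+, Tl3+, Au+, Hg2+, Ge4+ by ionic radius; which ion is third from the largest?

Tl3+

Work out protons and electrons: Ge4+ (Z=32, 28 e⁻), Pb4+ (Z=82, 78 e⁻), Tl3+ (Z=81, 78 e⁻), Hg2+ (Z=80, 78 e⁻), Au+ (Z=79, 78 e⁻). Ge4+ < Pb4+ (same group, 2 shells fewer); Pb4+ < Tl3+ (isoelectronic, higher Z=82 is smaller); Tl3+ < Hg2+ (both 78 e⁻, Z=81>80); Hg2+ < Au+ (both 78 e⁻, Z=80>79).
So the order is Ge4+ < Pb4+ < Tl3+ < Hg2+ < Au+; the 3rd-largest ion is Tl3+.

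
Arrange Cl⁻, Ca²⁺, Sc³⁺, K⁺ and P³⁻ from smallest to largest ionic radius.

These species are isoelectronic with 18 electrons. The only difference is the number of protons: Sc³⁺ (Z=21), Ca²⁺ (Z=20), K⁺ (Z=19), Cl⁻ (Z=17), P³⁻ (Z=15). The strongest nuclear pull (Sc³⁺) gives the smallest ion.

Sc³⁺ < Ca²⁺ < K⁺ < Cl⁻ < P³⁻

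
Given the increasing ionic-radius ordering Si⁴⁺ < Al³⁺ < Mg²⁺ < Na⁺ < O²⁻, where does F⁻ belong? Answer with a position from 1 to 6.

5

Isoelectronic series (10 e⁻ each). Size is set by nuclear charge: more protons means a smaller ion. Si⁴⁺ (Z=14), Al³⁺ (Z=13), Mg²⁺ (Z=12), Na⁺ (Z=11), F⁻ (Z=9), O²⁻ (Z=8).
Merged order: Si⁴⁺ < Al³⁺ < Mg²⁺ < Na⁺ < F⁻ < O²⁻ — F⁻ is number 5.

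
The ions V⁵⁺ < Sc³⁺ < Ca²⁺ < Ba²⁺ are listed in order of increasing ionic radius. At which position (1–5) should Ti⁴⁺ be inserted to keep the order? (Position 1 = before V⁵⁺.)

First list Z and electron count for each: V⁵⁺ has 18 e⁻ (Z=23), Ti⁴⁺ has 18 e⁻ (Z=22), Sc³⁺ has 18 e⁻ (Z=21), Ca²⁺ has 18 e⁻ (Z=20), Ba²⁺ has 54 e⁻ (Z=56). V⁵⁺ < Ti⁴⁺ (isoelectronic, higher Z=23 is smaller); Ti⁴⁺ < Sc³⁺ (both 18 e⁻, Z=22>21); Sc³⁺ < Ca²⁺ (isoelectronic, higher Z=21 is smaller); Ca²⁺ < Ba²⁺ (same group, period 4 vs 6).
With Ti⁴⁺ included the full order is V⁵⁺ < Ti⁴⁺ < Sc³⁺ < Ca²⁺ < Ba²⁺, so it takes position 2.

2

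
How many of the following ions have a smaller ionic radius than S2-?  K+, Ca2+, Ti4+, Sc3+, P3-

4

Each ion has 18 electrons. The ranking follows nuclear charge in reverse — greater Z gives a smaller radius. Ti4+ (Z=22), Sc3+ (Z=21), Ca2+ (Z=20), K+ (Z=19), S2- (Z=16), P3- (Z=15).
Relative to S2-, the ions that are smaller are Ti4+, Sc3+, Ca2+, K+. Count: 4.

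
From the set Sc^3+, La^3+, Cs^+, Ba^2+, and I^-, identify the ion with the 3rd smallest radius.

Ba^2+

Sc^3+ (Z=21, 18 e⁻), La^3+ (Z=57, 54 e⁻), Ba^2+ (Z=56, 54 e⁻), Cs^+ (Z=55, 54 e⁻), I^- (Z=53, 54 e⁻). Sc^3+ < La^3+ (same group, 2 shells fewer); La^3+ < Ba^2+ (both 54 e⁻, Z=57>56); Ba^2+ < Cs^+ (isoelectronic, higher Z=56 is smaller); Cs^+ < I^- (both 54 e⁻, Z=55>53).
Ordering: Sc^3+ < La^3+ < Ba^2+ < Cs^+ < I^-. The 3rd smallest is Ba^2+.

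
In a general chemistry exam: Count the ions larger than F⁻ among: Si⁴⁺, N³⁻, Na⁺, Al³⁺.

These species are isoelectronic with 10 electrons. The only difference is the number of protons: Si⁴⁺ (Z=14), Al³⁺ (Z=13), Na⁺ (Z=11), F⁻ (Z=9), N³⁻ (Z=7). The strongest nuclear pull (Si⁴⁺) gives the smallest ion.
Overall: Si⁴⁺ < Al³⁺ < Na⁺ < F⁻ < N³⁻. F⁻ has 3 below it and 1 above. So 1 is larger.

1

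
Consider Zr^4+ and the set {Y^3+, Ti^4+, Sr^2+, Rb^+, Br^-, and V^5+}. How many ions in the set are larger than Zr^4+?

4

Work out protons and electrons: V^5+ (Z=23, 18 e⁻), Ti^4+ (Z=22, 18 e⁻), Zr^4+ (Z=40, 36 e⁻), Y^3+ (Z=39, 36 e⁻), Sr^2+ (Z=38, 36 e⁻), Rb^+ (Z=37, 36 e⁻), Br^- (Z=35, 36 e⁻). V^5+ < Ti^4+ (both 18 e⁻, Z=23>22); Ti^4+ < Zr^4+ (same group, 1 shell fewer); Zr^4+ < Y^3+ (both 36 e⁻, Z=40>39); Y^3+ < Sr^2+ (isoelectronic, higher Z=39 is smaller); Sr^2+ < Rb^+ (isoelectronic, higher Z=38 is smaller); Rb^+ < Br^- (both 36 e⁻, Z=37>35).
Relative to Zr^4+, the ions that are larger are Y^3+, Sr^2+, Rb^+, Br^-. That's 4.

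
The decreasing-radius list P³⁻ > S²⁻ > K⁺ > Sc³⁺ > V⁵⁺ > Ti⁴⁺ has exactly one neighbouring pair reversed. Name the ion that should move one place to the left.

Ti⁴⁺

The pair V⁵⁺, Ti⁴⁺ is the wrong way round — V⁵⁺ and Ti⁴⁺ share 18 electrons; the higher nuclear charge on V (Z=23) contracts it more, so V⁵⁺ < Ti⁴⁺. All other adjacent pairs agree with periodic trends, so Ti⁴⁺ is the misplaced ion.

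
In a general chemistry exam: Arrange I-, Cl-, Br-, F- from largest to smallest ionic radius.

These ions sit in one column with identical charge. Each step down the periodic table adds a principal shell, increasing the radius.

I- > Br- > Cl- > F-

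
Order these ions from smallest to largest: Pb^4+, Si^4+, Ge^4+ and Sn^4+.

Si^4+ < Ge^4+ < Sn^4+ < Pb^4+

All are in the same group with charge +4. Radius grows down the group as n (the outermost shell) increases.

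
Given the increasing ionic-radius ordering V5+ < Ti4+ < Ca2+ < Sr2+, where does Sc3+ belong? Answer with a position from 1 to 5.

Work out protons and electrons: V5+ has 18 e⁻ (Z=23), Ti4+ has 18 e⁻ (Z=22), Sc3+ has 18 e⁻ (Z=21), Ca2+ has 18 e⁻ (Z=20), Sr2+ has 36 e⁻ (Z=38). V5+ < Ti4+ (both 18 e⁻, Z=23>22); Ti4+ < Sc3+ (both 18 e⁻, Z=22>21); Sc3+ < Ca2+ (both 18 e⁻, Z=21>20); Ca2+ < Sr2+ (same group, period 4 vs 5).
Merged order: V5+ < Ti4+ < Sc3+ < Ca2+ < Sr2+ — Sc3+ is number 3.

3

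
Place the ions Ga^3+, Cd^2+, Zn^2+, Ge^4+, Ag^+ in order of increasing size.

Ge^4+ < Ga^3+ < Zn^2+ < Cd^2+ < Ag^+

First list Z and electron count for each: Ge^4+ has 28 e⁻ (Z=32), Ga^3+ has 28 e⁻ (Z=31), Zn^2+ has 28 e⁻ (Z=30), Cd^2+ has 46 e⁻ (Z=48), Ag^+ has 46 e⁻ (Z=47). Ge^4+ < Ga^3+ (both 28 e⁻, Z=32>31); Ga^3+ < Zn^2+ (isoelectronic, higher Z=31 is smaller); Zn^2+ < Cd^2+ (same group, period 4 vs 5); Cd^2+ < Ag^+ (both 46 e⁻, Z=48>47).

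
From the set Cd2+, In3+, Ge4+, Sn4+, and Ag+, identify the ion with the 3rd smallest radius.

Work out protons and electrons: Ge4+ has 28 e⁻ (Z=32), Sn4+ has 46 e⁻ (Z=50), In3+ has 46 e⁻ (Z=49), Cd2+ has 46 e⁻ (Z=48), Ag+ has 46 e⁻ (Z=47). Ge4+ < Sn4+ (same group, 1 shell fewer); Sn4+ < In3+ (both 46 e⁻, Z=50>49); In3+ < Cd2+ (both 46 e⁻, Z=49>48); Cd2+ < Ag+ (both 46 e⁻, Z=48>47).
That gives Ge4+ < Sn4+ < In3+ < Cd2+ < Ag+. From the smallest end, number 3 is In3+.

In3+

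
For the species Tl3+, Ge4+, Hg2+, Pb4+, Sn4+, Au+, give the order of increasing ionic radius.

Tabulating Z and e⁻: Ge4+: 28 e⁻, Z=32, Sn4+: 46 e⁻, Z=50, Pb4+: 78 e⁻, Z=82, Tl3+: 78 e⁻, Z=81, Hg2+: 78 e⁻, Z=80, Au+: 78 e⁻, Z=79. Ge4+ < Sn4+ (same group, 1 shell fewer); Sn4+ < Pb4+ (same group, 1 shell fewer); Pb4+ < Tl3+ (both 78 e⁻, Z=82>81); Tl3+ < Hg2+ (isoelectronic, higher Z=81 is smaller); Hg2+ < Au+ (both 78 e⁻, Z=80>79).

Ge4+ < Sn4+ < Pb4+ < Tl3+ < Hg2+ < Au+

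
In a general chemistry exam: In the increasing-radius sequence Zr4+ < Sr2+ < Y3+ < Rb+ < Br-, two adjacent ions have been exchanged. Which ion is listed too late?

The pair Sr2+, Y3+ is the wrong way round — both have 36 electrons but Z(Y)=39 > Z(Sr)=38, so Y3+ should be the smaller of the two. All other adjacent pairs agree with periodic trends, so Y3+ is the misplaced ion.

Y3+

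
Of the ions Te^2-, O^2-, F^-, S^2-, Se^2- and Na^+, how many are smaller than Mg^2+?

0

Electron counts and nuclear charges: Mg^2+: 10 e⁻, Z=12, Na^+: 10 e⁻, Z=11, F^-: 10 e⁻, Z=9, O^2-: 10 e⁻, Z=8, S^2-: 18 e⁻, Z=16, Se^2-: 36 e⁻, Z=34, Te^2-: 54 e⁻, Z=52. Mg^2+ < Na^+ (both 10 e⁻, Z=12>11); Na^+ < F^- (isoelectronic, higher Z=11 is smaller); F^- < O^2- (isoelectronic, higher Z=9 is smaller); O^2- < S^2- (same group, period 2 vs 3); S^2- < Se^2- (same group, period 3 vs 4); Se^2- < Te^2- (same group, period 4 vs 5).
Relative to Mg^2+, the ions that are smaller are none. So 0 are smaller.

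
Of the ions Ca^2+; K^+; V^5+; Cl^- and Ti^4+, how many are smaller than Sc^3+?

2

Each ion has 18 electrons. The ranking follows nuclear charge in reverse — greater Z gives a smaller radius. V^5+ (Z=23), Ti^4+ (Z=22), Sc^3+ (Z=21), Ca^2+ (Z=20), K^+ (Z=19), Cl^- (Z=17).
Placing each against Sc^3+: smaller — V^5+, Ti^4+; larger — Ca^2+, K^+, Cl^-. Count: 2.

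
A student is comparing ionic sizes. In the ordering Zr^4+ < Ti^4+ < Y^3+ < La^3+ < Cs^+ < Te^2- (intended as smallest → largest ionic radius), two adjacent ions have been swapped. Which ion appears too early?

Zr^4+

Check each adjacent pair. Zr^4+ and Ti^4+ are reversed: Ti^4+ and Zr^4+ are in one column with the same charge; the lighter period-4 ion has one fewer shell and is smaller. No other neighbouring pair contradicts the periodic trends, so Zr^4+ is the ion listed too early.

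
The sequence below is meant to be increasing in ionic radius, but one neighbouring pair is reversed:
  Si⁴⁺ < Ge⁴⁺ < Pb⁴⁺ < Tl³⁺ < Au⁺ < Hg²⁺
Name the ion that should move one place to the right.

Au⁺

Scanning neighbour by neighbour, only Au⁺/Hg²⁺ violates a trend: Hg²⁺ and Au⁺ share 78 electrons; the higher nuclear charge on Hg (Z=80) contracts it more, so Hg²⁺ < Au⁺. That makes Au⁺ the one sitting a position early relative to where it belongs.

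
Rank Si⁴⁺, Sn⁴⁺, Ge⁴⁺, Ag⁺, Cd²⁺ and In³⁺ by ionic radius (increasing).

Tabulating Z and e⁻: Si⁴⁺: 10 e⁻, Z=14, Ge⁴⁺: 28 e⁻, Z=32, Sn⁴⁺: 46 e⁻, Z=50, In³⁺: 46 e⁻, Z=49, Cd²⁺: 46 e⁻, Z=48, Ag⁺: 46 e⁻, Z=47. Si⁴⁺ < Ge⁴⁺ (same group, period 3 vs 4); Ge⁴⁺ < Sn⁴⁺ (same group, period 4 vs 5); Sn⁴⁺ < In³⁺ (isoelectronic, higher Z=50 is smaller); In³⁺ < Cd²⁺ (isoelectronic, higher Z=49 is smaller); Cd²⁺ < Ag⁺ (isoelectronic, higher Z=48 is smaller).

Si⁴⁺ < Ge⁴⁺ < Sn⁴⁺ < In³⁺ < Cd²⁺ < Ag⁺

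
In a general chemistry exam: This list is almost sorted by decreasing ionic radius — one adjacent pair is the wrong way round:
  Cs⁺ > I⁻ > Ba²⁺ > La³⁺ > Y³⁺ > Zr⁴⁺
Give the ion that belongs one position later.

Cs⁺

Check each adjacent pair. Cs⁺ and I⁻ are reversed: they are isoelectronic (54 e⁻) and Cs has more protons than I (55 vs 53), making Cs⁺ smaller. No other neighbouring pair contradicts the periodic trends, so Cs⁺ is the ion listed too early.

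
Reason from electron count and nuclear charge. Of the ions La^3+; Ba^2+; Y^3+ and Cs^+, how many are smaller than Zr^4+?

Tabulating Z and e⁻: Zr^4+: 36 e⁻, Z=40, Y^3+: 36 e⁻, Z=39, La^3+: 54 e⁻, Z=57, Ba^2+: 54 e⁻, Z=56, Cs^+: 54 e⁻, Z=55. Zr^4+ < Y^3+ (both 36 e⁻, Z=40>39); Y^3+ < La^3+ (same group, 1 shell fewer); La^3+ < Ba^2+ (both 54 e⁻, Z=57>56); Ba^2+ < Cs^+ (isoelectronic, higher Z=56 is smaller).
Ordering all of them (including Zr^4+) by radius gives Zr^4+ < Y^3+ < La^3+ < Ba^2+ < Cs^+. Count: 0.

0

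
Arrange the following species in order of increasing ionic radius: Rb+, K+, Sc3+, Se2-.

Sc3+ < K+ < Rb+ < Se2-

Electron counts and nuclear charges: Sc3+: 18 e⁻, Z=21, K+: 18 e⁻, Z=19, Rb+: 36 e⁻, Z=37, Se2-: 36 e⁻, Z=34. Sc3+ < K+ (both 18 e⁻, Z=21>19); K+ < Rb+ (same group, 1 shell fewer); Rb+ < Se2- (isoelectronic, higher Z=37 is smaller).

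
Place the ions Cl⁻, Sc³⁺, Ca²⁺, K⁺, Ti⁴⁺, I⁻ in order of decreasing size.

I⁻ > Cl⁻ > K⁺ > Ca²⁺ > Sc³⁺ > Ti⁴⁺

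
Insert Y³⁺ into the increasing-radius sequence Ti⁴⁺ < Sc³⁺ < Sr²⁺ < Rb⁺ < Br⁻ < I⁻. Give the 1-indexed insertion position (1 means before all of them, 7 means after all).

3

Ti⁴⁺ (Z=22, 18 e⁻), Sc³⁺ (Z=21, 18 e⁻), Y³⁺ (Z=39, 36 e⁻), Sr²⁺ (Z=38, 36 e⁻), Rb⁺ (Z=37, 36 e⁻), Br⁻ (Z=35, 36 e⁻), I⁻ (Z=53, 54 e⁻). Ti⁴⁺ < Sc³⁺ (both 18 e⁻, Z=22>21); Sc³⁺ < Y³⁺ (same group, 1 shell fewer); Y³⁺ < Sr²⁺ (isoelectronic, higher Z=39 is smaller); Sr²⁺ < Rb⁺ (isoelectronic, higher Z=38 is smaller); Rb⁺ < Br⁻ (isoelectronic, higher Z=37 is smaller); Br⁻ < I⁻ (same group, period 4 vs 5).
With Y³⁺ included the full order is Ti⁴⁺ < Sc³⁺ < Y³⁺ < Sr²⁺ < Rb⁺ < Br⁻ < I⁻, so it takes position 3.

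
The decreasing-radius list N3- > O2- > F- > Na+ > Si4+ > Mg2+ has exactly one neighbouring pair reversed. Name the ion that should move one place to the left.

Scanning neighbour by neighbour, only Si4+/Mg2+ violates a trend: both have 10 electrons but Z(Si)=14 > Z(Mg)=12, so Si4+ should be the smaller of the two. That makes Mg2+ the one sitting a position late relative to where it belongs.

Mg2+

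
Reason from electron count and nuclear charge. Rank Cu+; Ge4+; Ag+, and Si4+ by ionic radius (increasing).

Si4+ (Z=14, 10 e⁻), Ge4+ (Z=32, 28 e⁻), Cu+ (Z=29, 28 e⁻), Ag+ (Z=47, 46 e⁻). Si4+ < Ge4+ (same group, period 3 vs 4); Ge4+ < Cu+ (isoelectronic, higher Z=32 is smaller); Cu+ < Ag+ (same group, 1 shell fewer).

Si4+ < Ge4+ < Cu+ < Ag+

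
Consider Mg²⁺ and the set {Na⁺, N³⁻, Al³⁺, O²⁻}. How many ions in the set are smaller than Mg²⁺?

Each ion has 10 electrons. The ranking follows nuclear charge in reverse — greater Z gives a smaller radius. Al³⁺ (Z=13), Mg²⁺ (Z=12), Na⁺ (Z=11), O²⁻ (Z=8), N³⁻ (Z=7).
Relative to Mg²⁺, the ions that are smaller are Al³⁺. That's 1.

1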